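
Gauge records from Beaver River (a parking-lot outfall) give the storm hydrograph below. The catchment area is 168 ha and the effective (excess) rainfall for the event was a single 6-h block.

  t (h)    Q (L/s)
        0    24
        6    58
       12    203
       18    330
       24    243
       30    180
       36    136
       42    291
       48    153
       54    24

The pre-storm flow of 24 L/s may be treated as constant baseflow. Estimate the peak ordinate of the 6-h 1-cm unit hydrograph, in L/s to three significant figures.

Direct runoff: 0.0, 34.0, 179.0, 306.0, 219.0, 156.0, 112.0, 267.0, 129.0, 0.0 L/s; ΣQ_DR = 1402 L/s, peak = 306.0 L/s.
Runoff depth d = ΣQ_DR·Δt / A = 1402 × 21600 / (168 ha) = 18.03 mm.
The 1-cm UH is the DRH scaled by (10 mm)/d, so U_p = 306.0 × 10/18.03 = 170 L/s.

U_p ≈ 170 L/s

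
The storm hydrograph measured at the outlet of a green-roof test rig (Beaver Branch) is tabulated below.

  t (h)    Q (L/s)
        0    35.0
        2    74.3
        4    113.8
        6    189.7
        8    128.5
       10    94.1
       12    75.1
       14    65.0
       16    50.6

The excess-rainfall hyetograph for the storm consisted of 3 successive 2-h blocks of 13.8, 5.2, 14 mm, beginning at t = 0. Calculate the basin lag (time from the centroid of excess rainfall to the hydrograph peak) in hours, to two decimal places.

t_L ≈ 2.99 h

Centroid of excess rainfall: t_c = Σ P_i·t̄_i / ΣP_i = 3.0121 h (block centres at 1, 3, 5 h).
Hydrograph peak occurs at t = 6 h, so basin lag t_L = 6 − 3.0121 = 2.99 h.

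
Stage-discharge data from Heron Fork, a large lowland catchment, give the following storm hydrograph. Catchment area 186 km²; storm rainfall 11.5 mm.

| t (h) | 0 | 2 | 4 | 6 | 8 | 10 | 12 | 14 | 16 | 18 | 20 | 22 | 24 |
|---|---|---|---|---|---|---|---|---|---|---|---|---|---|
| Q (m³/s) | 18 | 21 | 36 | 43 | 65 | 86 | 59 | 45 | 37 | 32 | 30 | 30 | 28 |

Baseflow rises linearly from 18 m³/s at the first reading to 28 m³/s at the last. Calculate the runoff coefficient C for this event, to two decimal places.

C ≈ 0.78

ΣQ_DR = 231.0 m³/s; V = ΣQ_DR·Δt = 1.663 × 10^6 m³.
Runoff depth d = V / A = 8.942 mm.
C = d / P = 8.942 / 11.5 = 0.78.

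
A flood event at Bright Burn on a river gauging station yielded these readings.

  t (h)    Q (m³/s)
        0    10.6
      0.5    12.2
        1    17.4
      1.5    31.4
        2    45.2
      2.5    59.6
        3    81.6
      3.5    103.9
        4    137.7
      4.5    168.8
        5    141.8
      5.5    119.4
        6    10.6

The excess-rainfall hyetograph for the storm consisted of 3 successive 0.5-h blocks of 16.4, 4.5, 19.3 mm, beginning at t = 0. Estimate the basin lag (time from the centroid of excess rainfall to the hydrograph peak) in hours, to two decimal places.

t_L ≈ 3.71 h

Centroid of excess rainfall: t_c = Σ P_i·t̄_i / ΣP_i = 0.7861 h (block centres at 0.25, 0.75, 1.25 h).
Hydrograph peak occurs at t = 4.5 h, so basin lag t_L = 4.5 − 0.7861 = 3.71 h.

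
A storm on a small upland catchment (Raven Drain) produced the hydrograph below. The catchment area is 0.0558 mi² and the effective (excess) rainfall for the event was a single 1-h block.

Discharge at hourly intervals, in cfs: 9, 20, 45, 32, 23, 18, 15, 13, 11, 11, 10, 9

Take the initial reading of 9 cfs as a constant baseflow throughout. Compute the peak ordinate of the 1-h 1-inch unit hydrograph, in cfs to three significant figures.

Direct runoff: 0.0, 11.0, 36.0, 23.0, 14.0, 9.0, 6.0, 4.0, 2.0, 2.0, 1.0, 0.0 cfs; ΣQ_DR = 108.0 cfs, peak = 36.0 cfs.
Runoff depth d = ΣQ_DR·Δt / A = 108.0 × 3600 / (0.0558 mi²) = 2.999 in.
The 1-inch UH is the DRH scaled by (1 in)/d, so U_p = 36.0 × 1/2.999 = 12.0 cfs.

U_p ≈ 12.0 cfs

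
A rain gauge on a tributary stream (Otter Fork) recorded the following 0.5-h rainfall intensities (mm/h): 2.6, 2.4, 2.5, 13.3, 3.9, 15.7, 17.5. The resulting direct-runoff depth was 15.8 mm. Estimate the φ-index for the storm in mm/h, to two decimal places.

Only the 3 blocks with intensity above φ contribute runoff: 13.3, 15.7, 17.5 mm/h.
Σ(I−φ)·Δt = d  ⇒  (13.3+15.7+17.5 − 3φ)·0.5 = 15.8
φ = (46.50 − 15.8/0.5) / 3 = 4.97 mm/h.

φ ≈ 4.97 mm/h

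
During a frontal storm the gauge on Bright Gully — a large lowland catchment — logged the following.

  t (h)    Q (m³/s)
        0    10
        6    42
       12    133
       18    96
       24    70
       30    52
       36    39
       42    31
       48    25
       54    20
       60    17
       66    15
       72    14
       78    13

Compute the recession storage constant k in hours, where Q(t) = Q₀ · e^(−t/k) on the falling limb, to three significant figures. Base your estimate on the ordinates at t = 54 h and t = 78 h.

On the falling limb, Q drops from 20 to 13 m³/s between t = 54 h and t = 78 h (Δt = 24 h).
k = −Δt / ln(Q₂/Q₁) = −24 / ln(13/20) = 55.7 h.

k ≈ 55.7 h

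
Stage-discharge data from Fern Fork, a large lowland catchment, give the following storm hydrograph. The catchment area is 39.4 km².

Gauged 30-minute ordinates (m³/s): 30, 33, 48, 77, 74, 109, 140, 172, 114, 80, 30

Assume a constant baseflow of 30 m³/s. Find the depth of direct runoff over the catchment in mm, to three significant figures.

d ≈ 26.4 mm

Direct runoff: 0.0, 3.0, 18.0, 47.0, 44.0, 79.0, 110.0, 142.0, 84.0, 50.0, 0.0 m³/s; ΣQ_DR = 577.0 m³/s.
V = ΣQ_DR · Δt = 577.0 × 1800 s = 1.039 × 10^6 m³.
Over A = 39.4 km², depth = V / A = 26.4 mm.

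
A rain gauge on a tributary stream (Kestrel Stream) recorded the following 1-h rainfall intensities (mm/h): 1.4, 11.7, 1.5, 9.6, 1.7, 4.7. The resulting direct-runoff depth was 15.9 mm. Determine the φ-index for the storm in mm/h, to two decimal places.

φ ≈ 3.37 mm/h

Only the 3 blocks with intensity above φ contribute runoff: 11.7, 9.6, 4.7 mm/h.
Σ(I−φ)·Δt = d  ⇒  (11.7+9.6+4.7 − 3φ)·1 = 15.9
φ = (26.00 − 15.9/1) / 3 = 3.37 mm/h.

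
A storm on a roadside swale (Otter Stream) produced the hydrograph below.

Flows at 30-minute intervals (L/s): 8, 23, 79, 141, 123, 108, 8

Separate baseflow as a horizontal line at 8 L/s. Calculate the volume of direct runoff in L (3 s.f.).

Direct-runoff ordinates (Q − Q_b): 0.0, 15.0, 71.0, 133.0, 115.0, 100.0, 0.0 L/s.
ΣQ_DR = 434.0 L/s.
With Δt = 0.5 h = 1800 s, V = ΣQ_DR · Δt = 434.0 × 1800 = 7.81 × 10^5 L.

V ≈ 7.81 × 10^5 L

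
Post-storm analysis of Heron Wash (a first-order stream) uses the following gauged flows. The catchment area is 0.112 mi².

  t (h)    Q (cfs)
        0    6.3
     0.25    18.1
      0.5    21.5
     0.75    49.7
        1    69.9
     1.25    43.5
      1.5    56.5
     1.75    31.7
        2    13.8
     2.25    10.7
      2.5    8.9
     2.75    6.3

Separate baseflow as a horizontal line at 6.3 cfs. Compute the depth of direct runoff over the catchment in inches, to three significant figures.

Direct runoff: 0.0, 11.8, 15.2, 43.4, 63.6, 37.2, 50.2, 25.4, 7.5, 4.4, 2.6, 0.0 cfs; ΣQ_DR = 261.3 cfs.
V = ΣQ_DR · Δt = 261.3 × 900 s = 2.352 × 10^5 ft³.
Over A = 0.112 mi², depth = V / A = 0.904 in.

d ≈ 0.904 in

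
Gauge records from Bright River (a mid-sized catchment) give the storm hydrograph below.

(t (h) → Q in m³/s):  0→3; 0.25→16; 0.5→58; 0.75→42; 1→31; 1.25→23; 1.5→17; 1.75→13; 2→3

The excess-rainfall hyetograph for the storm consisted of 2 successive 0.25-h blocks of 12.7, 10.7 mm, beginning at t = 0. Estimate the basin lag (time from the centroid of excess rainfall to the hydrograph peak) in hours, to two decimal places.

t_L ≈ 0.26 h

Centroid of excess rainfall: t_c = Σ P_i·t̄_i / ΣP_i = 0.2393 h (block centres at 0.125, 0.375 h).
Hydrograph peak occurs at t = 0.5 h, so basin lag t_L = 0.5 − 0.2393 = 0.26 h.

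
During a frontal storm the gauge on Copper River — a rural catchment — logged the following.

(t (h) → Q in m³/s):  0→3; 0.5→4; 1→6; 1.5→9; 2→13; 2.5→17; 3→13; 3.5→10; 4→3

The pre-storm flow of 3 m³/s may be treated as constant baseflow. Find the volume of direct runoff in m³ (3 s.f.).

V ≈ 91800 m³

Direct-runoff ordinates (Q − Q_b): 0.0, 1.0, 3.0, 6.0, 10.0, 14.0, 10.0, 7.0, 0.0 m³/s.
ΣQ_DR = 51.00 m³/s.
With Δt = 0.5 h = 1800 s, V = ΣQ_DR · Δt = 51.00 × 1800 = 91800 m³.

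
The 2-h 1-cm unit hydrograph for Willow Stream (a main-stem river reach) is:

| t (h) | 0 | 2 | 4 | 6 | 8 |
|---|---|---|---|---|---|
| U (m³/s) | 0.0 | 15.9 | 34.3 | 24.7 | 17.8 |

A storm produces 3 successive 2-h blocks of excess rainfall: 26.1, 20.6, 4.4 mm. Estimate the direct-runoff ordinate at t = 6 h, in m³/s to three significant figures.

By discrete convolution, Q_j = Σ (P_i / 10 mm) · U_{j−i}.
At t = 6 h (j=3): Q = (26.1/10)·24.7 + (20.6/10)·34.3 + (4.4/10)·15.9 = 142 m³/s.

Q ≈ 142 m³/s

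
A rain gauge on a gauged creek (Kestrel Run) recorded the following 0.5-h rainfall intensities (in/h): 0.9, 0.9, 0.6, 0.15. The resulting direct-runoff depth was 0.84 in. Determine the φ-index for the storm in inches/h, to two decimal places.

φ ≈ 0.24 in/h

Only the 3 blocks with intensity above φ contribute runoff: 0.9, 0.9, 0.6 in/h.
Σ(I−φ)·Δt = d  ⇒  (0.9+0.9+0.6 − 3φ)·0.5 = 0.84
φ = (2.400 − 0.84/0.5) / 3 = 0.24 in/h.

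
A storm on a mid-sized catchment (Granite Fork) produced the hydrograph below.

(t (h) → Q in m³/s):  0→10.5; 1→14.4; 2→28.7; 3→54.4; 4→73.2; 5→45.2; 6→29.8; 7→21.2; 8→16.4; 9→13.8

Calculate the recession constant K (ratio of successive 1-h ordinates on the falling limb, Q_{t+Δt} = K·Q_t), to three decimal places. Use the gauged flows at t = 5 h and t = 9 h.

Using the recession-limb readings at t = 5 h and t = 9 h: Q falls from 45.2 to 13.8 m³/s over 4 intervals.
K = (Q₂/Q₁)^(1/4) = (13.8/45.2)^(1/4) = 0.743.

K ≈ 0.743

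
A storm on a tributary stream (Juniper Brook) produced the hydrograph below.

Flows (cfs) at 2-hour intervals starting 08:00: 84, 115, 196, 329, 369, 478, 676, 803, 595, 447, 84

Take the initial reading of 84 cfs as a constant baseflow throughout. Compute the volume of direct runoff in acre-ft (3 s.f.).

Direct-runoff ordinates (Q − Q_b): 0.0, 31.0, 112.0, 245.0, 285.0, 394.0, 592.0, 719.0, 511.0, 363.0, 0.0 cfs.
ΣQ_DR = 3252 cfs.
With Δt = 2 h = 7200 s, V = ΣQ_DR · Δt = 3252 × 7200 = 2.34 × 10^7 ft³ = 538 acre-ft.

V ≈ 538 acre-ft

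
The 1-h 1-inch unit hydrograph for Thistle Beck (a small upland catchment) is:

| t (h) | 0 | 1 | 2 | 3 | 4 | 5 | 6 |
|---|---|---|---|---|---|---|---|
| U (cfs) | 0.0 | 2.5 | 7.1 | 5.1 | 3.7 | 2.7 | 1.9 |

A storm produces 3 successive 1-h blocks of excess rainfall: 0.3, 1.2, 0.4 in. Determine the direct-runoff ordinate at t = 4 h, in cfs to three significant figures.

By discrete convolution, Q_j = Σ (P_i / 1 in) · U_{j−i}.
At t = 4 h (j=4): Q = (0.3/1)·3.7 + (1.2/1)·5.1 + (0.4/1)·7.1 = 10.1 cfs.

Q ≈ 10.1 cfs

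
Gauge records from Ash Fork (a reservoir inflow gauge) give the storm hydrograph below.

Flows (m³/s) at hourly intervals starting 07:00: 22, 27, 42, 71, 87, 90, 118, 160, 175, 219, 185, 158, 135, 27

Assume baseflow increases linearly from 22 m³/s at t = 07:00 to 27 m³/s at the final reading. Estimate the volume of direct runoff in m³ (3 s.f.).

Direct-runoff ordinates (Q − Q_b): 0.00, 4.62, 19.23, 47.85, 63.46, 66.08, 93.69, 135.31, 149.92, 193.54, 159.15, 131.77, 108.38, 0.00 m³/s.
ΣQ_DR = 1173 m³/s.
With Δt = 1 h = 3600 s, V = ΣQ_DR · Δt = 1173 × 3600 = 4.22 × 10^6 m³.

V ≈ 4.22 × 10^6 m³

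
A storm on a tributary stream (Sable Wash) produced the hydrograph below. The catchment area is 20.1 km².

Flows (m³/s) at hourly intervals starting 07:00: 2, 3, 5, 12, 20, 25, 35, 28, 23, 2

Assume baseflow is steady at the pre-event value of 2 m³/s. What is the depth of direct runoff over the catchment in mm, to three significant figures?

d ≈ 24.2 mm

Direct runoff: 0.0, 1.0, 3.0, 10.0, 18.0, 23.0, 33.0, 26.0, 21.0, 0.0 m³/s; ΣQ_DR = 135.0 m³/s.
V = ΣQ_DR · Δt = 135.0 × 3600 s = 4.860 × 10^5 m³.
Over A = 20.1 km², depth = V / A = 24.2 mm.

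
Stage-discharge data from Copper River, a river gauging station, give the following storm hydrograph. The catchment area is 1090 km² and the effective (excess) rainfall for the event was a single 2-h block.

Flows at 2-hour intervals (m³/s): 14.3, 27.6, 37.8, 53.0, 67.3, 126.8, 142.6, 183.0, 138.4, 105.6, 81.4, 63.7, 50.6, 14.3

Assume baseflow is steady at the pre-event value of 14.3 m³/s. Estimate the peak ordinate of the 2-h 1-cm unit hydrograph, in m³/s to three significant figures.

U_p ≈ 282 m³/s

Direct runoff: 0.0, 13.3, 23.5, 38.7, 53.0, 112.5, 128.3, 168.7, 124.1, 91.3, 67.1, 49.4, 36.3, 0.0 m³/s; ΣQ_DR = 906.2 m³/s, peak = 168.7 m³/s.
Runoff depth d = ΣQ_DR·Δt / A = 906.2 × 7200 / (1090 km²) = 5.986 mm.
The 1-cm UH is the DRH scaled by (10 mm)/d, so U_p = 168.7 × 10/5.986 = 282 m³/s.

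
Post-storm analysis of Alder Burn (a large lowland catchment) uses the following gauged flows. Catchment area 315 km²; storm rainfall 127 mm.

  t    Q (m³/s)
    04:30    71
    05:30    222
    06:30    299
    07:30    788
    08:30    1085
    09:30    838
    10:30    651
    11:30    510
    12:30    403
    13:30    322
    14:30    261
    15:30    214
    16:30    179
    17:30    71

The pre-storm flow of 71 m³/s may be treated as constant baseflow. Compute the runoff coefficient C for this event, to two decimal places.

C ≈ 0.44

ΣQ_DR = 4920 m³/s; V = ΣQ_DR·Δt = 1.771 × 10^7 m³.
Runoff depth d = V / A = 56.23 mm.
C = d / P = 56.23 / 127 = 0.44.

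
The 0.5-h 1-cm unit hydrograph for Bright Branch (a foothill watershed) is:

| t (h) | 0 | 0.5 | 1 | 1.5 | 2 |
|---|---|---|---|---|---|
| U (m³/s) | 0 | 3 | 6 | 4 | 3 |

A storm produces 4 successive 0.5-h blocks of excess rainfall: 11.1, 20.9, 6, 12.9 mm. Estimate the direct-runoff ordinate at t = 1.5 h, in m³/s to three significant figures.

Q ≈ 18.8 m³/s

By discrete convolution, Q_j = Σ (P_i / 10 mm) · U_{j−i}.
At t = 1.5 h (j=3): Q = (11.1/10)·4 + (20.9/10)·6 + (6/10)·3 + (12.9/10)·0 = 18.8 m³/s.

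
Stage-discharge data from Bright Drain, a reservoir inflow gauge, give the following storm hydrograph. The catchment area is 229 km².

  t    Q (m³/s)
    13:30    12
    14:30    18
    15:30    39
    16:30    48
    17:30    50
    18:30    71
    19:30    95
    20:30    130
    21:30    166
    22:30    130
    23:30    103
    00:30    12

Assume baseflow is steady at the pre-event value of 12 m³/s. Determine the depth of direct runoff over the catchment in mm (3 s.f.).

Direct runoff: 0.0, 6.0, 27.0, 36.0, 38.0, 59.0, 83.0, 118.0, 154.0, 118.0, 91.0, 0.0 m³/s; ΣQ_DR = 730.0 m³/s.
V = ΣQ_DR · Δt = 730.0 × 3600 s = 2.628 × 10^6 m³.
Over A = 229 km², depth = V / A = 11.5 mm.

d ≈ 11.5 mm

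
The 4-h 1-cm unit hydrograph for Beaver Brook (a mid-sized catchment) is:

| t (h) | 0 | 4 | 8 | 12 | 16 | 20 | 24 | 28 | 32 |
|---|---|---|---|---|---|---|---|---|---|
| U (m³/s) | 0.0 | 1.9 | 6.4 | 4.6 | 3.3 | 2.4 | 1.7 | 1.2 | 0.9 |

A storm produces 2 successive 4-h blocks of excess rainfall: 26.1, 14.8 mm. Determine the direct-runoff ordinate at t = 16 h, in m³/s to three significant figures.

By discrete convolution, Q_j = Σ (P_i / 10 mm) · U_{j−i}.
At t = 16 h (j=4): Q = (26.1/10)·3.3 + (14.8/10)·4.6 = 15.4 m³/s.

Q ≈ 15.4 m³/s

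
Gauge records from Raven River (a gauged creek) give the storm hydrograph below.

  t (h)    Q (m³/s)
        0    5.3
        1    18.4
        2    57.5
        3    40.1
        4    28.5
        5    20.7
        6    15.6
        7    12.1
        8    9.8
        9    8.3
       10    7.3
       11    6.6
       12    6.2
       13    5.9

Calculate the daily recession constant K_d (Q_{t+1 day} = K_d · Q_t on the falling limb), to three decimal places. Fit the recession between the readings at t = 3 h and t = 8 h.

Between t = 3 h and t = 8 h the flow falls from 40.1 to 9.8 m³/s over 5×1 h = 5 h.
Per-interval ratio K = (9.8/40.1)^(1/5) = 0.7544; K_d = K^(24/1) = 0.001.

K_d ≈ 0.001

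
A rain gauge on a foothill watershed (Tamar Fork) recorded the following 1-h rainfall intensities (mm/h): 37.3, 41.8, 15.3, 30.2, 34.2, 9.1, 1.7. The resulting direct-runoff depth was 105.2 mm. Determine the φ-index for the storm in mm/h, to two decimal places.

Only the 5 blocks with intensity above φ contribute runoff: 37.3, 41.8, 15.3, 30.2, 34.2 mm/h.
Σ(I−φ)·Δt = d  ⇒  (37.3+41.8+15.3+30.2+34.2 − 5φ)·1 = 105.2
φ = (158.8 − 105.2/1) / 5 = 10.72 mm/h.

φ ≈ 10.72 mm/h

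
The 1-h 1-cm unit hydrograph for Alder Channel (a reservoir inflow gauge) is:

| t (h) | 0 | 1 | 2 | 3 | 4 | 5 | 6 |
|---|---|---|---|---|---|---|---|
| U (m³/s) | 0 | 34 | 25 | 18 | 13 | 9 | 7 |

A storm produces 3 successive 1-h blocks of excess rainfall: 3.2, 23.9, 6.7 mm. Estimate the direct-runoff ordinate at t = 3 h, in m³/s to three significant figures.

By discrete convolution, Q_j = Σ (P_i / 10 mm) · U_{j−i}.
At t = 3 h (j=3): Q = (3.2/10)·18 + (23.9/10)·25 + (6.7/10)·34 = 88.3 m³/s.

Q ≈ 88.3 m³/s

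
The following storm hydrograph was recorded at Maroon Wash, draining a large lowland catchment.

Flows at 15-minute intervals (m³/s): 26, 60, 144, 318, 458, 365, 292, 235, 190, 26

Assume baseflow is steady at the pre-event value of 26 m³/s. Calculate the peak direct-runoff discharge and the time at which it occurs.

Q_p = 432.0 m³/s at t = 1 h

Subtracting baseflow gives direct-runoff ordinates: 0.0, 34.0, 118.0, 292.0, 432.0, 339.0, 266.0, 209.0, 164.0, 0.0 m³/s.
The maximum is 432.0 m³/s, occurring at the reading for t = 1 h.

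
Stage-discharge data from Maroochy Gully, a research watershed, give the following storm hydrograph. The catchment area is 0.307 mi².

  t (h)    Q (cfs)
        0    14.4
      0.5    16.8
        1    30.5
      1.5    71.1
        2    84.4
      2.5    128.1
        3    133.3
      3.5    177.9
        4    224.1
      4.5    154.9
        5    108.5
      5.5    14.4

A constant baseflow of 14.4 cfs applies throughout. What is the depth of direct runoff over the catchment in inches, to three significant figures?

d ≈ 2.49 in

Direct runoff: 0.0, 2.4, 16.1, 56.7, 70.0, 113.7, 118.9, 163.5, 209.7, 140.5, 94.1, 0.0 cfs; ΣQ_DR = 985.6 cfs.
V = ΣQ_DR · Δt = 985.6 × 1800 s = 1.774 × 10^6 ft³.
Over A = 0.307 mi², depth = V / A = 2.49 in.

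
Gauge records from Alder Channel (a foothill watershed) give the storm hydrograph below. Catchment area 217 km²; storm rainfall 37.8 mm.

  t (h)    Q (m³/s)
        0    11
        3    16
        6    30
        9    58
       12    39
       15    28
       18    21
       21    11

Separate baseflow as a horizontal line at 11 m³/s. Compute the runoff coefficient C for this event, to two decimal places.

C ≈ 0.17

ΣQ_DR = 126.0 m³/s; V = ΣQ_DR·Δt = 1.361 × 10^6 m³.
Runoff depth d = V / A = 6.271 mm.
C = d / P = 6.271 / 37.8 = 0.17.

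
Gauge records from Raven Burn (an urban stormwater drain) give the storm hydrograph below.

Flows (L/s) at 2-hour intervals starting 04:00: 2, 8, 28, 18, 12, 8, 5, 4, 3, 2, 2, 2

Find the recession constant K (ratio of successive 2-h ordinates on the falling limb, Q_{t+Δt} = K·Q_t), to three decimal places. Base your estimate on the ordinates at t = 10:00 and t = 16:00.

Using the recession-limb readings at t = 10:00 and t = 16:00: Q falls from 18 to 5 L/s over 3 intervals.
K = (Q₂/Q₁)^(1/3) = (5/18)^(1/3) = 0.652.

K ≈ 0.652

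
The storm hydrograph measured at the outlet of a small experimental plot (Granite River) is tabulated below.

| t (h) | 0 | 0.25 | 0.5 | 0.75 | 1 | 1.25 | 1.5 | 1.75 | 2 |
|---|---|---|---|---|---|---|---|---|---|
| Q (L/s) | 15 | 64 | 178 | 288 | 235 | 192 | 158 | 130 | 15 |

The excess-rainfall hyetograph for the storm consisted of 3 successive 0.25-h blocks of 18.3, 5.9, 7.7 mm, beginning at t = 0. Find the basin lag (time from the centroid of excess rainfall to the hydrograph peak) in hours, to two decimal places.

Centroid of excess rainfall: t_c = Σ P_i·t̄_i / ΣP_i = 0.2919 h (block centres at 0.125, 0.375, 0.625 h).
Hydrograph peak occurs at t = 0.75 h, so basin lag t_L = 0.75 − 0.2919 = 0.46 h.

t_L ≈ 0.46 h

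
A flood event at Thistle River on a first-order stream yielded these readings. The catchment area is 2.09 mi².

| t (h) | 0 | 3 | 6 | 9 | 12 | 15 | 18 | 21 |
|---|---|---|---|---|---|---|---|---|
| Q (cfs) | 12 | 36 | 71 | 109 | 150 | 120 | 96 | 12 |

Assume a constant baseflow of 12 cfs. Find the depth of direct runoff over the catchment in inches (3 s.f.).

Direct runoff: 0.0, 24.0, 59.0, 97.0, 138.0, 108.0, 84.0, 0.0 cfs; ΣQ_DR = 510.0 cfs.
V = ΣQ_DR · Δt = 510.0 × 10800 s = 5.508 × 10^6 ft³.
Over A = 2.09 mi², depth = V / A = 1.13 in.

d ≈ 1.13 in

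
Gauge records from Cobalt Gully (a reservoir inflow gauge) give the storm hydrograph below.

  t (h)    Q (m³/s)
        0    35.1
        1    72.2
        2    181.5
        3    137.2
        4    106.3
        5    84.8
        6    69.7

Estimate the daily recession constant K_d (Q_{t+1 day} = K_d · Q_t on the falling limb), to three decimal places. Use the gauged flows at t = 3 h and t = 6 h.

K_d ≈ 0.004

Between t = 3 h and t = 6 h the flow falls from 137.2 to 69.7 m³/s over 3×1 h = 3 h.
Per-interval ratio K = (69.7/137.2)^(1/3) = 0.7979; K_d = K^(24/1) = 0.004.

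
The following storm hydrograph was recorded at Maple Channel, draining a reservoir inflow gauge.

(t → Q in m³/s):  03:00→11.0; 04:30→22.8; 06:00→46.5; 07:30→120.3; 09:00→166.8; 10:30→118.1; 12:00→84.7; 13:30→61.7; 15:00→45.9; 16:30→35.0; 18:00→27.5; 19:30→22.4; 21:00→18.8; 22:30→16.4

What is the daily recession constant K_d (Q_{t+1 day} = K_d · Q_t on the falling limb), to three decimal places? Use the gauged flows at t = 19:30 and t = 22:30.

K_d ≈ 0.083

Between t = 19:30 and t = 22:30 the flow falls from 22.4 to 16.4 m³/s over 2×1.5 h = 3 h.
Per-interval ratio K = (16.4/22.4)^(1/2) = 0.8557; K_d = K^(24/1.5) = 0.083.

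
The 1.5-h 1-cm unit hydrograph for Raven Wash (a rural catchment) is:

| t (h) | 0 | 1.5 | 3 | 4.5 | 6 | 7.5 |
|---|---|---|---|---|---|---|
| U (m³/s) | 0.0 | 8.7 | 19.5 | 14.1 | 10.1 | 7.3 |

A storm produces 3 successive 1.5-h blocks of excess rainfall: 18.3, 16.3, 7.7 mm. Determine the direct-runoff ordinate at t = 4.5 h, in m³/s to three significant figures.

Q ≈ 64.3 m³/s

By discrete convolution, Q_j = Σ (P_i / 10 mm) · U_{j−i}.
At t = 4.5 h (j=3): Q = (18.3/10)·14.1 + (16.3/10)·19.5 + (7.7/10)·8.7 = 64.3 m³/s.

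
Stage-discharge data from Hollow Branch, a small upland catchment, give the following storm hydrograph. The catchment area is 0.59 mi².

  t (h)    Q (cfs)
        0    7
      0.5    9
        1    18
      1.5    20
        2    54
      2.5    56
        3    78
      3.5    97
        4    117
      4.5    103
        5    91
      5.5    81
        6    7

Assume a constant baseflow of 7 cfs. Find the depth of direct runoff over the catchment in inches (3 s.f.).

Direct runoff: 0.0, 2.0, 11.0, 13.0, 47.0, 49.0, 71.0, 90.0, 110.0, 96.0, 84.0, 74.0, 0.0 cfs; ΣQ_DR = 647.0 cfs.
V = ΣQ_DR · Δt = 647.0 × 1800 s = 1.165 × 10^6 ft³.
Over A = 0.59 mi², depth = V / A = 0.850 in.

d ≈ 0.850 in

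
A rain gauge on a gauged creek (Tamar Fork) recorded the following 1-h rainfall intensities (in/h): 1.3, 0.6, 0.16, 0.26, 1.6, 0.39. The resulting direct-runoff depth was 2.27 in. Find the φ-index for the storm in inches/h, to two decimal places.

φ ≈ 0.41 in/h

Only the 3 blocks with intensity above φ contribute runoff: 1.3, 0.6, 1.6 in/h.
Σ(I−φ)·Δt = d  ⇒  (1.3+0.6+1.6 − 3φ)·1 = 2.27
φ = (3.500 − 2.27/1) / 3 = 0.41 in/h.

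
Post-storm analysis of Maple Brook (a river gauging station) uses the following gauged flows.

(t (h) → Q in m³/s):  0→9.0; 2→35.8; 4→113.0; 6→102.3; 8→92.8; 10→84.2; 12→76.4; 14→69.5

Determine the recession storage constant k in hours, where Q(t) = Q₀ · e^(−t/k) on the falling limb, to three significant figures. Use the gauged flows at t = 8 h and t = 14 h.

k ≈ 20.8 h

On the falling limb, Q drops from 92.8 to 69.5 m³/s between t = 8 h and t = 14 h (Δt = 6 h).
k = −Δt / ln(Q₂/Q₁) = −6 / ln(69.5/92.8) = 20.8 h.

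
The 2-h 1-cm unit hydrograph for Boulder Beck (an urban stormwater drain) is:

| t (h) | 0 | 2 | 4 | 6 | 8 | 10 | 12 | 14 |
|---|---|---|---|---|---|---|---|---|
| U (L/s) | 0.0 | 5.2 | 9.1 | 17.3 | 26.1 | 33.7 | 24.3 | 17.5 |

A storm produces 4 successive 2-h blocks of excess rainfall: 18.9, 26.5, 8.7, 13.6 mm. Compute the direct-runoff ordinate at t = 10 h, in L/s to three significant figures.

By discrete convolution, Q_j = Σ (P_i / 10 mm) · U_{j−i}.
At t = 10 h (j=5): Q = (18.9/10)·33.7 + (26.5/10)·26.1 + (8.7/10)·17.3 + (13.6/10)·9.1 = 160 L/s.

Q ≈ 160 L/s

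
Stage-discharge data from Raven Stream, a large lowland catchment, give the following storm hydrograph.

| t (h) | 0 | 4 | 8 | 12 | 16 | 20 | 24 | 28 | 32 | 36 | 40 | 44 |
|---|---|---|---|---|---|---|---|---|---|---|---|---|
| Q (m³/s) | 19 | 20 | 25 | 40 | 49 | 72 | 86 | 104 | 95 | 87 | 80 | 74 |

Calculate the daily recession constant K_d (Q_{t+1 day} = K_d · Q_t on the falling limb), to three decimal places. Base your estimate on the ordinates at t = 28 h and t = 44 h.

Between t = 28 h and t = 44 h the flow falls from 104 to 74 m³/s over 4×4 h = 16 h.
Per-interval ratio K = (74/104)^(1/4) = 0.9184; K_d = K^(24/4) = 0.600.

K_d ≈ 0.600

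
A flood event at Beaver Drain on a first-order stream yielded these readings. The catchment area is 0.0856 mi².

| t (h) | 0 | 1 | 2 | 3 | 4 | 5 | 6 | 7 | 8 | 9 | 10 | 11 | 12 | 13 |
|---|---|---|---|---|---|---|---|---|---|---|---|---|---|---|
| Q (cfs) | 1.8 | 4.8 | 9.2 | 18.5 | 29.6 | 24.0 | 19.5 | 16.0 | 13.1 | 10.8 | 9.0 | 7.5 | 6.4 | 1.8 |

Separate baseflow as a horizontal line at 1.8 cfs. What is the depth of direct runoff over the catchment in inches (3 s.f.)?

Direct runoff: 0.0, 3.0, 7.4, 16.7, 27.8, 22.2, 17.7, 14.2, 11.3, 9.0, 7.2, 5.7, 4.6, 0.0 cfs; ΣQ_DR = 146.8 cfs.
V = ΣQ_DR · Δt = 146.8 × 3600 s = 5.285 × 10^5 ft³.
Over A = 0.0856 mi², depth = V / A = 2.66 in.

d ≈ 2.66 in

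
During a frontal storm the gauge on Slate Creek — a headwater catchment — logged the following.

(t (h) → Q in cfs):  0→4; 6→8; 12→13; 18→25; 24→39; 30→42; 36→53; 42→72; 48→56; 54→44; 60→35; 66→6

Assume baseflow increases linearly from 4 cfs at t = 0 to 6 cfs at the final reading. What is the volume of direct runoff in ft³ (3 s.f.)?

V ≈ 7.28 × 10^6 ft³

Direct-runoff ordinates (Q − Q_b): 0.00, 3.82, 8.64, 20.45, 34.27, 37.09, 47.91, 66.73, 50.55, 38.36, 29.18, 0.00 cfs.
ΣQ_DR = 337.0 cfs.
With Δt = 6 h = 21600 s, V = ΣQ_DR · Δt = 337.0 × 21600 = 7.28 × 10^6 ft³.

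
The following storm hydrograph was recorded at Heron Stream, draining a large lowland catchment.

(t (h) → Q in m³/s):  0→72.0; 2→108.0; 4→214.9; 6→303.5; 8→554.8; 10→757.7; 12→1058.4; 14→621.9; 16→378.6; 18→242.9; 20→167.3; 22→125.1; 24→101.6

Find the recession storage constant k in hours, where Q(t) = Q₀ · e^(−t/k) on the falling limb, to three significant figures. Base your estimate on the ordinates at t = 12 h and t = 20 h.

On the falling limb, Q drops from 1058.4 to 167.3 m³/s between t = 12 h and t = 20 h (Δt = 8 h).
k = −Δt / ln(Q₂/Q₁) = −8 / ln(167.3/1058.4) = 4.34 h.

k ≈ 4.34 h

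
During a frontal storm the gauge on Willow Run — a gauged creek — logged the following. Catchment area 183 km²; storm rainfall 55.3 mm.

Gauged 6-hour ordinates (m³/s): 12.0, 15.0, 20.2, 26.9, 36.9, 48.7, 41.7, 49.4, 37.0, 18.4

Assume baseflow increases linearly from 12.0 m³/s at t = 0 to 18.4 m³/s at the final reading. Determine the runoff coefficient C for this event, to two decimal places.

C ≈ 0.33

ΣQ_DR = 154.2 m³/s; V = ΣQ_DR·Δt = 3.331 × 10^6 m³.
Runoff depth d = V / A = 18.20 mm.
C = d / P = 18.20 / 55.3 = 0.33.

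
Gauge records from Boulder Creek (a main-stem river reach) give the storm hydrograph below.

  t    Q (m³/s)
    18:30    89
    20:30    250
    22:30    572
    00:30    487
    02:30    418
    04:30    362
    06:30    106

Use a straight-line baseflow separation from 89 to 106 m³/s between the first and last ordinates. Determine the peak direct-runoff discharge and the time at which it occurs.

Subtracting baseflow gives direct-runoff ordinates: 0.00, 158.17, 477.33, 389.50, 317.67, 258.83, 0.00 m³/s.
The maximum is 477.33 m³/s, occurring at the reading for t = 22:30.

Q_p = 477.33 m³/s at t = 22:30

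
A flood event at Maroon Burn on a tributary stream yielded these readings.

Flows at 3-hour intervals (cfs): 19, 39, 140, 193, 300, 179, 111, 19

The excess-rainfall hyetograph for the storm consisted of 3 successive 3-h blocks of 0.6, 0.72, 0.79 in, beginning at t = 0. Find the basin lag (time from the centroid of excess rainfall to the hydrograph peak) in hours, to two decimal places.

Centroid of excess rainfall: t_c = Σ P_i·t̄_i / ΣP_i = 4.7701 h (block centres at 1.5, 4.5, 7.5 h).
Hydrograph peak occurs at t = 12 h, so basin lag t_L = 12 − 4.7701 = 7.23 h.

t_L ≈ 7.23 h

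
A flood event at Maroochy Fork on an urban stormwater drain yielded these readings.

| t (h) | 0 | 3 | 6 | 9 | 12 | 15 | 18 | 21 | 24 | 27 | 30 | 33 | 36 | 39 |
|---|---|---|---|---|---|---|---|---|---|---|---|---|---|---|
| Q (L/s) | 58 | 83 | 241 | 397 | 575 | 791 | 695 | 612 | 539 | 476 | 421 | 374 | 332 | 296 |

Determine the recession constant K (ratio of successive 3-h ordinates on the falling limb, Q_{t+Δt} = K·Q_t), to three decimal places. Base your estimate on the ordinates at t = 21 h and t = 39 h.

Using the recession-limb readings at t = 21 h and t = 39 h: Q falls from 612 to 296 L/s over 6 intervals.
K = (Q₂/Q₁)^(1/6) = (296/612)^(1/6) = 0.886.

K ≈ 0.886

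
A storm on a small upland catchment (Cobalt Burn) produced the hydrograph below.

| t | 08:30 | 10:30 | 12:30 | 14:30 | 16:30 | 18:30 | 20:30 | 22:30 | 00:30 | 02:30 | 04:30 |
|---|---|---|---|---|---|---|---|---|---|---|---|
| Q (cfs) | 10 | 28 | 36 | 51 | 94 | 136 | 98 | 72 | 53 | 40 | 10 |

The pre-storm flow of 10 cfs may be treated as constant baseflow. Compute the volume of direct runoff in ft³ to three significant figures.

Direct-runoff ordinates (Q − Q_b): 0.0, 18.0, 26.0, 41.0, 84.0, 126.0, 88.0, 62.0, 43.0, 30.0, 0.0 cfs.
ΣQ_DR = 518.0 cfs.
With Δt = 2 h = 7200 s, V = ΣQ_DR · Δt = 518.0 × 7200 = 3.73 × 10^6 ft³.

V ≈ 3.73 × 10^6 ft³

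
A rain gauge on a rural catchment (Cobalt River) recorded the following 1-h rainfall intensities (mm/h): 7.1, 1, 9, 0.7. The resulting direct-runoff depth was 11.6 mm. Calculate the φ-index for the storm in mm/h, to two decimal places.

Only the 2 blocks with intensity above φ contribute runoff: 7.1, 9 mm/h.
Σ(I−φ)·Δt = d  ⇒  (7.1+9 − 2φ)·1 = 11.6
φ = (16.10 − 11.6/1) / 2 = 2.25 mm/h.

φ ≈ 2.25 mm/h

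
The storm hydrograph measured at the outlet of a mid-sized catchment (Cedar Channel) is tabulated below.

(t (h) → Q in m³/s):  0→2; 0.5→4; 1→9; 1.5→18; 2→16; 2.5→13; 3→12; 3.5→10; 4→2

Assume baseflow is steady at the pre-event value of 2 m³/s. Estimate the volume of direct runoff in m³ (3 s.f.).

V ≈ 1.22 × 10^5 m³

Direct-runoff ordinates (Q − Q_b): 0.0, 2.0, 7.0, 16.0, 14.0, 11.0, 10.0, 8.0, 0.0 m³/s.
ΣQ_DR = 68.00 m³/s.
With Δt = 0.5 h = 1800 s, V = ΣQ_DR · Δt = 68.00 × 1800 = 1.22 × 10^5 m³.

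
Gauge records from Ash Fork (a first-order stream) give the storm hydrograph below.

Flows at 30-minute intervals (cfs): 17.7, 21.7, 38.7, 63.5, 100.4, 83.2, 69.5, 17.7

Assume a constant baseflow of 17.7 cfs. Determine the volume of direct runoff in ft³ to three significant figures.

Direct-runoff ordinates (Q − Q_b): 0.0, 4.0, 21.0, 45.8, 82.7, 65.5, 51.8, 0.0 cfs.
ΣQ_DR = 270.8 cfs.
With Δt = 0.5 h = 1800 s, V = ΣQ_DR · Δt = 270.8 × 1800 = 4.87 × 10^5 ft³.

V ≈ 4.87 × 10^5 ft³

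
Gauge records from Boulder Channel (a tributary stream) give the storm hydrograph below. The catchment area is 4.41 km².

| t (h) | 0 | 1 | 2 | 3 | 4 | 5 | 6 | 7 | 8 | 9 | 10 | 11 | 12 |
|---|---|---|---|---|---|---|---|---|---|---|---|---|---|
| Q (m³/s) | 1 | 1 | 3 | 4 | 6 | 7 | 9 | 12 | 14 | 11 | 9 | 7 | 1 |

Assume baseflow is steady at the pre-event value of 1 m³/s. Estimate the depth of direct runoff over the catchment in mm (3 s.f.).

d ≈ 58.8 mm

Direct runoff: 0.0, 0.0, 2.0, 3.0, 5.0, 6.0, 8.0, 11.0, 13.0, 10.0, 8.0, 6.0, 0.0 m³/s; ΣQ_DR = 72.00 m³/s.
V = ΣQ_DR · Δt = 72.00 × 3600 s = 2.592 × 10^5 m³.
Over A = 4.41 km², depth = V / A = 58.8 mm.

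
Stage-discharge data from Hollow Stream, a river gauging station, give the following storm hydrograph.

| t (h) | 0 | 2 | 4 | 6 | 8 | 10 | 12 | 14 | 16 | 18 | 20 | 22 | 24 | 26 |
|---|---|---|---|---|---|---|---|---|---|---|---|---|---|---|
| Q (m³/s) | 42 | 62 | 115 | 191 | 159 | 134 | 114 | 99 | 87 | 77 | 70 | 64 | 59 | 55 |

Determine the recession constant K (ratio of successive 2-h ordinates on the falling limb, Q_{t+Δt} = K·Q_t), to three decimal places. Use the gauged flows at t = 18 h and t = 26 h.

K ≈ 0.919

Using the recession-limb readings at t = 18 h and t = 26 h: Q falls from 77 to 55 m³/s over 4 intervals.
K = (Q₂/Q₁)^(1/4) = (55/77)^(1/4) = 0.919.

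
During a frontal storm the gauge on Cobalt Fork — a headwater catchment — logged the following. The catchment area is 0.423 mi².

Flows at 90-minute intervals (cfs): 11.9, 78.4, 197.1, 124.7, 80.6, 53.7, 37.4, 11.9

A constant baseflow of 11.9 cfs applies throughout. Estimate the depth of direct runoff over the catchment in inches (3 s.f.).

d ≈ 2.75 in

Direct runoff: 0.0, 66.5, 185.2, 112.8, 68.7, 41.8, 25.5, 0.0 cfs; ΣQ_DR = 500.5 cfs.
V = ΣQ_DR · Δt = 500.5 × 5400 s = 2.703 × 10^6 ft³.
Over A = 0.423 mi², depth = V / A = 2.75 in.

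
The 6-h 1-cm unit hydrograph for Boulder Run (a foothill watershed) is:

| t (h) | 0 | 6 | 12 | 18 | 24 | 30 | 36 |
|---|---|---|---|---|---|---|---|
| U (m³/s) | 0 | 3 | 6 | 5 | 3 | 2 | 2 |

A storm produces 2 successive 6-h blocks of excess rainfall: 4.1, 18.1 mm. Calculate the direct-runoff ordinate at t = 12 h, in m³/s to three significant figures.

By discrete convolution, Q_j = Σ (P_i / 10 mm) · U_{j−i}.
At t = 12 h (j=2): Q = (4.1/10)·6 + (18.1/10)·3 = 7.89 m³/s.

Q ≈ 7.89 m³/s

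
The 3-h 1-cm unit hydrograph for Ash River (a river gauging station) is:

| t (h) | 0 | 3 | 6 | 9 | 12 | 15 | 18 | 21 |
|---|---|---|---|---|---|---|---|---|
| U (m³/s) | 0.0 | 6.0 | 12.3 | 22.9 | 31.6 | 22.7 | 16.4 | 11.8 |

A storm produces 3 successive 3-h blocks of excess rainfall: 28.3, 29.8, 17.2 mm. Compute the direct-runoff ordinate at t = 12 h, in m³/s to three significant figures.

Q ≈ 179 m³/s

By discrete convolution, Q_j = Σ (P_i / 10 mm) · U_{j−i}.
At t = 12 h (j=4): Q = (28.3/10)·31.6 + (29.8/10)·22.9 + (17.2/10)·12.3 = 179 m³/s.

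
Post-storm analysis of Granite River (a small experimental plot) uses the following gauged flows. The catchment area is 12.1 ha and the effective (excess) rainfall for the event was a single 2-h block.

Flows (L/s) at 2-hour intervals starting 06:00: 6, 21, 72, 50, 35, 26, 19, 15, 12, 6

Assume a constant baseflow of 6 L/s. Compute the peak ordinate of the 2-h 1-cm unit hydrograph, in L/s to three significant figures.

U_p ≈ 54.9 L/s

Direct runoff: 0.0, 15.0, 66.0, 44.0, 29.0, 20.0, 13.0, 9.0, 6.0, 0.0 L/s; ΣQ_DR = 202.0 L/s, peak = 66.0 L/s.
Runoff depth d = ΣQ_DR·Δt / A = 202.0 × 7200 / (12.1 ha) = 12.02 mm.
The 1-cm UH is the DRH scaled by (10 mm)/d, so U_p = 66.0 × 10/12.02 = 54.9 L/s.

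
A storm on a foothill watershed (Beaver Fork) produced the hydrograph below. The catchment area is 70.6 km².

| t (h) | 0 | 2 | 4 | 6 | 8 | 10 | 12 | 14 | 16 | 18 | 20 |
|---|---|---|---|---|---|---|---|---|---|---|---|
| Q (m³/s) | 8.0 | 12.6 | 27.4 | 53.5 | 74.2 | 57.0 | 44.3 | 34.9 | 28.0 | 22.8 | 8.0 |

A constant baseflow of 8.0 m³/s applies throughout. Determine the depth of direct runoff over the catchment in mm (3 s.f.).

d ≈ 28.8 mm

Direct runoff: 0.0, 4.6, 19.4, 45.5, 66.2, 49.0, 36.3, 26.9, 20.0, 14.8, 0.0 m³/s; ΣQ_DR = 282.7 m³/s.
V = ΣQ_DR · Δt = 282.7 × 7200 s = 2.035 × 10^6 m³.
Over A = 70.6 km², depth = V / A = 28.8 mm.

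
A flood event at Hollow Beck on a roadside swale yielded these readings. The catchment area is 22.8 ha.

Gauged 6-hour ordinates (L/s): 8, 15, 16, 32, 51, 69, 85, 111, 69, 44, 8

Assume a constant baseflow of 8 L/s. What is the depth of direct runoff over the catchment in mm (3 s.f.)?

Direct runoff: 0.0, 7.0, 8.0, 24.0, 43.0, 61.0, 77.0, 103.0, 61.0, 36.0, 0.0 L/s; ΣQ_DR = 420.0 L/s.
V = ΣQ_DR · Δt = 420.0 × 21600 s = 9.072 × 10^6 L.
Over A = 22.8 ha, depth = V / A = 39.8 mm.

d ≈ 39.8 mm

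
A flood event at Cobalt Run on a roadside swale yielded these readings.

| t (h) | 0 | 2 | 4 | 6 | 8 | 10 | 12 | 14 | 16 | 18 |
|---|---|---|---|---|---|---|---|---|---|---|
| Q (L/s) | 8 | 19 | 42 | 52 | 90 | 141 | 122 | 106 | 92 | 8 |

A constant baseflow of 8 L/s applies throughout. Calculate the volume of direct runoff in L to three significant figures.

Direct-runoff ordinates (Q − Q_b): 0.0, 11.0, 34.0, 44.0, 82.0, 133.0, 114.0, 98.0, 84.0, 0.0 L/s.
ΣQ_DR = 600.0 L/s.
With Δt = 2 h = 7200 s, V = ΣQ_DR · Δt = 600.0 × 7200 = 4.32 × 10^6 L.

V ≈ 4.32 × 10^6 L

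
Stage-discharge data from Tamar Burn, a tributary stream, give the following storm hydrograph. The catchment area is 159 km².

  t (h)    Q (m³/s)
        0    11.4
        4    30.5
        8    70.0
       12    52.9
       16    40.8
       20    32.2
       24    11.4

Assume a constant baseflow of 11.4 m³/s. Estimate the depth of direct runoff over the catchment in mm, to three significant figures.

Direct runoff: 0.0, 19.1, 58.6, 41.5, 29.4, 20.8, 0.0 m³/s; ΣQ_DR = 169.4 m³/s.
V = ΣQ_DR · Δt = 169.4 × 14400 s = 2.439 × 10^6 m³.
Over A = 159 km², depth = V / A = 15.3 mm.

d ≈ 15.3 mm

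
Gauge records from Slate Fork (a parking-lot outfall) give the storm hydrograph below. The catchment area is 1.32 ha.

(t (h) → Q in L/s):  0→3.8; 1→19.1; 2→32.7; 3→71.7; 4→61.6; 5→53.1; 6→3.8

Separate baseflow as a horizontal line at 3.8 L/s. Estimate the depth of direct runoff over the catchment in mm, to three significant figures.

d ≈ 59.8 mm

Direct runoff: 0.0, 15.3, 28.9, 67.9, 57.8, 49.3, 0.0 L/s; ΣQ_DR = 219.2 L/s.
V = ΣQ_DR · Δt = 219.2 × 3600 s = 7.891 × 10^5 L.
Over A = 1.32 ha, depth = V / A = 59.8 mm.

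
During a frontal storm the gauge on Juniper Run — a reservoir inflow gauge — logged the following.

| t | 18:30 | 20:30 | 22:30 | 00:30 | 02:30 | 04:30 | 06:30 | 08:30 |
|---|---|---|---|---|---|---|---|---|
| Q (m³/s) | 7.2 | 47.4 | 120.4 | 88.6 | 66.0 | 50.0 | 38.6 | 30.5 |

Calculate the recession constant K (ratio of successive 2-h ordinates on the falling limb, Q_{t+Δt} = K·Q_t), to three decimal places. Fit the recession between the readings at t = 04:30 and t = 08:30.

Using the recession-limb readings at t = 04:30 and t = 08:30: Q falls from 50.0 to 30.5 m³/s over 2 intervals.
K = (Q₂/Q₁)^(1/2) = (30.5/50.0)^(1/2) = 0.781.

K ≈ 0.781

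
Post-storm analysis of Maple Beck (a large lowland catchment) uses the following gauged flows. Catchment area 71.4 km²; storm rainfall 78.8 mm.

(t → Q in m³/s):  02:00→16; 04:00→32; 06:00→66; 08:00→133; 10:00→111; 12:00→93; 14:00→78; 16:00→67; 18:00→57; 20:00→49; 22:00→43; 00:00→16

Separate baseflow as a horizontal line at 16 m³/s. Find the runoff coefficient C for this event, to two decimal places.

ΣQ_DR = 569.0 m³/s; V = ΣQ_DR·Δt = 4.097 × 10^6 m³.
Runoff depth d = V / A = 57.38 mm.
C = d / P = 57.38 / 78.8 = 0.73.

C ≈ 0.73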